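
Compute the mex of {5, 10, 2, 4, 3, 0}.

0 is in the set but 1 is not, so the mex is 1.

1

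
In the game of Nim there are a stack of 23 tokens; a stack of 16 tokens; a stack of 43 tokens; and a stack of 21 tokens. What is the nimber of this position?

57

Bitwise XOR of the heap sizes:
  010111  (23)
  010000  (16)
  101011  (43)
  010101  (21)
  ------
  111001  (57)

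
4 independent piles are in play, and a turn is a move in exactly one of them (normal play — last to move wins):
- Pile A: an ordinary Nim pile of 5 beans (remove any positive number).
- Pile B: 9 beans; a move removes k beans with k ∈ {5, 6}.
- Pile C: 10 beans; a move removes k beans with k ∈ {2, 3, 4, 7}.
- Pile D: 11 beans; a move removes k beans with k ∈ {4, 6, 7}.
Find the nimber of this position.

6

Pile A is a plain Nim pile of size 5, so its Grundy value is 5.
Build the Grundy sequence for pile B with g(k) = mex{g(k−s) : s ∈ {5, 6}, s ≤ k}:
k:     0  1  2  3  4  5  6  7  8  9
g(k):  0  0  0  0  0  1  1  1  1  1
So g(9) = 1.
Grundy values for pile C (subtraction set {2, 3, 4, 7}):
k:     0  1  2  3  4  5  6  7  8  9 10
g(k):  0  0  1  1  2  2  0  3  1  4  2
So g(10) = 2.
For pile D, compute g(0), g(1), … with moves {4, 6, 7}:
k:     0  1  2  3  4  5  6  7  8  9 10 11
g(k):  0  0  0  0  1  1  1  1  2  2  2  0
So g(11) = 0.
By the Sprague-Grundy theorem, the Grundy value of a sum of independent games is the XOR of the component values.
Combined value = 5 XOR 1 XOR 2 XOR 0 = 6.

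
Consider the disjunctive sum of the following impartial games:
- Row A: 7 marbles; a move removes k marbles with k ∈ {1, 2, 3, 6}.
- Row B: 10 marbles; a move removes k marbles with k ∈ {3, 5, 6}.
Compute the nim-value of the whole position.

3

For row A, compute g(0), g(1), … with moves {1, 2, 3, 6}:
k:     0  1  2  3  4  5  6  7
g(k):  0  1  2  3  0  1  2  3
So g(7) = 3.
For row B, compute g(0), g(1), … with moves {3, 5, 6}:
k:     0  1  2  3  4  5  6  7  8  9 10
g(k):  0  0  0  1  1  1  2  2  2  0  0
So g(10) = 0.
By the Sprague-Grundy theorem, the Grundy value of a sum of independent games is the XOR of the component values.
Combined value = 3 ⊕ 0 = 3.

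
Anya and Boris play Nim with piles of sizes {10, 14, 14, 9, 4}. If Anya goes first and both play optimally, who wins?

Anya wins

Nim-sum: 10 XOR 14 XOR 14 XOR 9 XOR 4 = 7.
The nim-sum is 7 ≠ 0, so this is an N-position: the player to move can win; Anya has a winning move.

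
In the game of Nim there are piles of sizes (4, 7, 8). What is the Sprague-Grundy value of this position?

11

Compute the nim-sum pairwise:
4 ^ 7 = 3
3 ^ 8 = 11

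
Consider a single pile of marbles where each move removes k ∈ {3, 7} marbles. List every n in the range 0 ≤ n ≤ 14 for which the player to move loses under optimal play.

0, 1, 2, 6, 10, 11, 12

Build the Grundy sequence with g(k) = mex{g(k−s) : s ∈ {3, 7}, s ≤ k}:
g(0) = mex{} = 0
g(1) = mex{} = 0
g(2) = mex{} = 0
g(3) = mex{0} = 1
g(4) = mex{0} = 1
g(5) = mex{0} = 1
g(6) = mex{1} = 0
g(7) = mex{0,1} = 2
g(8) = mex{0,1} = 2
g(9) = mex{0} = 1
g(10) = mex{1,2} = 0
g(11) = mex{1,2} = 0
g(12) = mex{1} = 0
g(13) = mex{0} = 1
g(14) = mex{0,2} = 1
The P-positions (g = 0) in 0..14 are 0, 1, 2, 6, 10, 11, 12.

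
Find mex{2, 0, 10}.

0 is in the set but 1 is not, so the mex is 1.

1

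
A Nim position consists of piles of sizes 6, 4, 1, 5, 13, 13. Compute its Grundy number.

Nim-sum: 6 XOR 4 XOR 1 XOR 5 XOR 13 XOR 13 = 6.

6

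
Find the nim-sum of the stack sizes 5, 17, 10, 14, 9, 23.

14

Compute the nim-sum pairwise:
5 ^ 17 = 20
20 ^ 10 = 30
30 ^ 14 = 16
16 ^ 9 = 25
25 ^ 23 = 14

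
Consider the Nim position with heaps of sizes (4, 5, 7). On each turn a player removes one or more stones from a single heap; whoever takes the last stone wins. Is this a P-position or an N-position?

Bitwise XOR of the heap sizes:
  100  (4)
  101  (5)
  111  (7)
  ---
  110  (6)
The nim-sum is 6 ≠ 0, so this is an N-position: the player to move can win.

N-position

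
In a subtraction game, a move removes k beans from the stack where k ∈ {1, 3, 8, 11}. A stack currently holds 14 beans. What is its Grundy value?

Grundy values for subtraction set {1, 3, 8, 11}:
k:     0  1  2  3  4  5  6  7  8  9 10 11 12 13 14
g(k):  0  1  0  1  0  1  0  1  2  3  2  3  2  3  2
So g(14) = 2.

2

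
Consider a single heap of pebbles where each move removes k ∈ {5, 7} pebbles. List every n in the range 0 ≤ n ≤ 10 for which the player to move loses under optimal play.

Build the Grundy sequence with g(k) = mex{g(k−s) : s ∈ {5, 7}, s ≤ k}:
k:     0  1  2  3  4  5  6  7  8  9 10
g(k):  0  0  0  0  0  1  1  1  1  1  2
The P-positions (g = 0) in 0..10 are 0, 1, 2, 3, 4.

0, 1, 2, 3, 4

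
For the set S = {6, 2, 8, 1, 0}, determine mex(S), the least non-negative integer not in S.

3

The values 0, 1, 2 are all present; 3 is the first non-negative integer missing from the set.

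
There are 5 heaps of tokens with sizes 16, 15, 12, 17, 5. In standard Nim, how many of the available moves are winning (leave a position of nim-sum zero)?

Compute the nim-sum pairwise:
16 XOR 15 = 31
31 XOR 12 = 19
19 XOR 17 = 2
2 XOR 5 = 7
The overall nim-sum is X = 7. A heap of size p has a winning move iff p XOR X < p (reduce it to p XOR X).
  16: 16 XOR 7 = 23 ≥ 16 — no move.
  15: 15 XOR 7 = 8 < 15 — winning move (to 8).
  12: 12 XOR 7 = 11 < 12 — winning move (to 11).
  17: 17 XOR 7 = 22 ≥ 17 — no move.
  5: 5 XOR 7 = 2 < 5 — winning move (to 2).
That gives 3 winning moves.

3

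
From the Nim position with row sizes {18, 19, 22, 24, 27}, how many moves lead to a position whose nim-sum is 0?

5

Nim-sum: 18 ⊕ 19 ⊕ 22 ⊕ 24 ⊕ 27 = 20.
The overall nim-sum is X = 20. A row of size p has a winning move iff p XOR X < p (reduce it to p XOR X).
  18: 18 XOR 20 = 6 < 18 — winning move (to 6).
  19: 19 XOR 20 = 7 < 19 — winning move (to 7).
  22: 22 XOR 20 = 2 < 22 — winning move (to 2).
  24: 24 XOR 20 = 12 < 24 — winning move (to 12).
  27: 27 XOR 20 = 15 < 27 — winning move (to 15).
That gives 5 winning moves.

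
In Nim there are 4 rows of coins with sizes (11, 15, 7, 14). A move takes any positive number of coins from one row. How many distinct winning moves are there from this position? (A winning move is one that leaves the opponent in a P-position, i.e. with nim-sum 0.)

3

Nim-sum: 11 ⊕ 15 ⊕ 7 ⊕ 14 = 13.
The overall nim-sum is X = 13. A row of size p has a winning move iff p XOR X < p (reduce it to p XOR X).
  11: 11 XOR 13 = 6 < 11 — winning move (to 6).
  15: 15 XOR 13 = 2 < 15 — winning move (to 2).
  7: 7 XOR 13 = 10 ≥ 7 — no move.
  14: 14 XOR 13 = 3 < 14 — winning move (to 3).
That gives 3 winning moves.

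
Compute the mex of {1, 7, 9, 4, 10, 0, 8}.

2

The values 0, 1 are all present; 2 is the first non-negative integer missing from the set.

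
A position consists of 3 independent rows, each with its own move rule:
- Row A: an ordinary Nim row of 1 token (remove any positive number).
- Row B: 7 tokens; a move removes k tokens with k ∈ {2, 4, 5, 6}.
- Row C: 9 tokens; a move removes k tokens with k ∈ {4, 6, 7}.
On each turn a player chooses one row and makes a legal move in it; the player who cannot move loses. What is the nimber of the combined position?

0

Row A is a plain Nim row of size 1, so its Grundy value is 1.
Build the Grundy sequence for row B with g(k) = mex{g(k−s) : s ∈ {2, 4, 5, 6}, s ≤ k}:
k:     0  1  2  3  4  5  6  7
g(k):  0  0  1  1  2  2  3  3
So g(7) = 3.
Build the Grundy sequence for row C with g(k) = mex{g(k−s) : s ∈ {4, 6, 7}, s ≤ k}:
g(0) = mex{} = 0
g(1) = mex{} = 0
g(2) = mex{} = 0
g(3) = mex{} = 0
g(4) = mex{0} = 1
g(5) = mex{0} = 1
g(6) = mex{0} = 1
g(7) = mex{0} = 1
g(8) = mex{0,1} = 2
g(9) = mex{0,1} = 2
So g(9) = 2.
The value of a disjunctive sum is the nim-sum of the parts.
Combined value = 1 XOR 3 XOR 2 = 0.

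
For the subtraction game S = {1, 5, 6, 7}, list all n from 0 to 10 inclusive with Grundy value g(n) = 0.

Compute g(0), g(1), … for moves {1, 5, 6, 7}:
g(0) = mex{} = 0
g(1) = mex{0} = 1
g(2) = mex{1} = 0
g(3) = mex{0} = 1
g(4) = mex{1} = 0
g(5) = mex{0} = 1
g(6) = mex{0,1} = 2
g(7) = mex{0,1,2} = 3
g(8) = mex{0,1,3} = 2
g(9) = mex{0,1,2} = 3
g(10) = mex{0,1,3} = 2
The P-positions (g = 0) in 0..10 are 0, 2, 4.

0, 2, 4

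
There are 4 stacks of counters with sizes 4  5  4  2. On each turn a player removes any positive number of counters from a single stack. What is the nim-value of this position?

Compute the nim-sum pairwise:
4 ⊕ 5 = 1
1 ⊕ 4 = 5
5 ⊕ 2 = 7

7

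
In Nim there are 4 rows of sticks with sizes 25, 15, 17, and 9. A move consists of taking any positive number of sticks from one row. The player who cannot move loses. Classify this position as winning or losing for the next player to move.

Winning position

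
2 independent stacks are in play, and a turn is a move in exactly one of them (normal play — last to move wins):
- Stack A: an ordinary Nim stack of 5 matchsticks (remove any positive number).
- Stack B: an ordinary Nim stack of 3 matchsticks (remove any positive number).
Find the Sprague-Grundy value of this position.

6

Stack A is a plain Nim stack of size 5, so its Grundy value is 5.
Stack B is a plain Nim stack of size 3, so its Grundy value is 3.
The value of a disjunctive sum is the nim-sum of the parts.
Combined value = 5 ⊕ 3 = 6.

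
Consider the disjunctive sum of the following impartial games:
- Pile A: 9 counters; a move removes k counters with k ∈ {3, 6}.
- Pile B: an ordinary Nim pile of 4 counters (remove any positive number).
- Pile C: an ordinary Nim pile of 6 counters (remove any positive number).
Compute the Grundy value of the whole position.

For pile A, compute g(0), g(1), … with moves {3, 6}:
k:     0  1  2  3  4  5  6  7  8  9
g(k):  0  0  0  1  1  1  2  2  2  0
So g(9) = 0.
Pile B is a plain Nim pile of size 4, so its Grundy value is 4.
Pile C is a plain Nim pile of size 6, so its Grundy value is 6.
The value of a disjunctive sum is the nim-sum of the parts.
Combined value = 0 XOR 4 XOR 6 = 2.

2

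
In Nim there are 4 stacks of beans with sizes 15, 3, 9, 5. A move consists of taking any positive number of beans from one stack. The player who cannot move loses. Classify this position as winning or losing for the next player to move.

Losing position

Compute the nim-sum pairwise:
15 ⊕ 3 = 12
12 ⊕ 9 = 5
5 ⊕ 5 = 0
The nim-sum is 0, so this is a P-position: the player to move is in a losing position under optimal play.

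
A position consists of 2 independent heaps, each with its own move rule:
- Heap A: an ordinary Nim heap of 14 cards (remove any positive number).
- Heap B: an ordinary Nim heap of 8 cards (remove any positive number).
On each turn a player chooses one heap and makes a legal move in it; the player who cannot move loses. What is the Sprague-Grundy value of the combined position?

Heap A is a plain Nim heap of size 14, so its Grundy value is 14.
Heap B is a plain Nim heap of size 8, so its Grundy value is 8.
The value of a disjunctive sum is the nim-sum of the parts.
Combined value = 14 XOR 8 = 6.

6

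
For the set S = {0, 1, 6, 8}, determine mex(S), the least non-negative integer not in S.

2

The values 0, 1 are all present; 2 is the first non-negative integer missing from the set.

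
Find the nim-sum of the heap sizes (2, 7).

Bitwise XOR of the heap sizes:
  010  (2)
  111  (7)
  ---
  101  (5)

5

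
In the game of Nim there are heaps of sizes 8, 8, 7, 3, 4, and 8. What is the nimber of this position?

8

Compute the nim-sum pairwise:
8 XOR 8 = 0
0 XOR 7 = 7
7 XOR 3 = 4
4 XOR 4 = 0
0 XOR 8 = 8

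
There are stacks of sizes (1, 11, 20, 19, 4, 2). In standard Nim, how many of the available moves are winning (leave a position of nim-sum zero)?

1

Nim-sum: 1 ^ 11 ^ 20 ^ 19 ^ 4 ^ 2 = 11.
The overall nim-sum is X = 11. A stack of size p has a winning move iff p XOR X < p (reduce it to p XOR X).
  1: 1 XOR 11 = 10 ≥ 1 — no move.
  11: 11 XOR 11 = 0 < 11 — winning move (to 0).
  20: 20 XOR 11 = 31 ≥ 20 — no move.
  19: 19 XOR 11 = 24 ≥ 19 — no move.
  4: 4 XOR 11 = 15 ≥ 4 — no move.
  2: 2 XOR 11 = 9 ≥ 2 — no move.
That gives 1 winning move.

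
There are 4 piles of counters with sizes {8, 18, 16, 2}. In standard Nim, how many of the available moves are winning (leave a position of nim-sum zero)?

1

Compute the nim-sum pairwise:
8 ⊕ 18 = 26
26 ⊕ 16 = 10
10 ⊕ 2 = 8
The overall nim-sum is X = 8. A pile of size p has a winning move iff p XOR X < p (reduce it to p XOR X).
  8: 8 XOR 8 = 0 < 8 — winning move (to 0).
  18: 18 XOR 8 = 26 ≥ 18 — no move.
  16: 16 XOR 8 = 24 ≥ 16 — no move.
  2: 2 XOR 8 = 10 ≥ 2 — no move.
That gives 1 winning move.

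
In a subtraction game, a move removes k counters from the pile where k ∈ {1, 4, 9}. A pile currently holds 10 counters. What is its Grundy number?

0

Grundy values for subtraction set {1, 4, 9}:
g(0) = mex{} = 0
g(1) = mex{0} = 1
g(2) = mex{1} = 0
g(3) = mex{0} = 1
g(4) = mex{0,1} = 2
g(5) = mex{1,2} = 0
g(6) = mex{0} = 1
g(7) = mex{1} = 0
g(8) = mex{0,2} = 1
g(9) = mex{0,1} = 2
g(10) = mex{1,2} = 0
So g(10) = 0.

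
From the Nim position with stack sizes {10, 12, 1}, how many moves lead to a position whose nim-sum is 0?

Compute the nim-sum pairwise:
10 ^ 12 = 6
6 ^ 1 = 7
The overall nim-sum is X = 7. A stack of size p has a winning move iff p XOR X < p (reduce it to p XOR X).
  10: 10 XOR 7 = 13 ≥ 10 — no move.
  12: 12 XOR 7 = 11 < 12 — winning move (to 11).
  1: 1 XOR 7 = 6 ≥ 1 — no move.
That gives 1 winning move.

1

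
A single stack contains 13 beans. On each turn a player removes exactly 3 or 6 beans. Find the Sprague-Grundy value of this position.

Compute g(0), g(1), … for moves {3, 6}:
g(0) = mex{} = 0
g(1) = mex{} = 0
g(2) = mex{} = 0
g(3) = mex{0} = 1
g(4) = mex{0} = 1
g(5) = mex{0} = 1
g(6) = mex{0,1} = 2
g(7) = mex{0,1} = 2
g(8) = mex{0,1} = 2
g(9) = mex{1,2} = 0
g(10) = mex{1,2} = 0
g(11) = mex{1,2} = 0
g(12) = mex{0,2} = 1
g(13) = mex{0,2} = 1
So g(13) = 1.

1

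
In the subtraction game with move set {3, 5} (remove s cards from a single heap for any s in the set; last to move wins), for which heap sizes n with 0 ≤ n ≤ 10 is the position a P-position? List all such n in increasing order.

0, 1, 2, 8, 9, 10

Build the Grundy sequence with g(k) = mex{g(k−s) : s ∈ {3, 5}, s ≤ k}:
k:     0  1  2  3  4  5  6  7  8  9 10
g(k):  0  0  0  1  1  1  2  2  0  0  0
The P-positions (g = 0) in 0..10 are 0, 1, 2, 8, 9, 10.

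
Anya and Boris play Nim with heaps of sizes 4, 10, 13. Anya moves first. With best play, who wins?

Nim-sum: 4 ⊕ 10 ⊕ 13 = 3.
The nim-sum is 3 ≠ 0, so this is an N-position: the player to move can win; Anya has a winning move.

Anya wins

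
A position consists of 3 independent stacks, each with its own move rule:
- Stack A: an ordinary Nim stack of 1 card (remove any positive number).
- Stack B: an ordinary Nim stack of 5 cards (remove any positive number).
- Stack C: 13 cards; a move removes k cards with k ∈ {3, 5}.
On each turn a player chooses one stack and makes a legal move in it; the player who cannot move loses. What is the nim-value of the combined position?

5

Stack A is a plain Nim stack of size 1, so its Grundy value is 1.
Stack B is a plain Nim stack of size 5, so its Grundy value is 5.
Grundy values for stack C (subtraction set {3, 5}):
g(0) = mex{} = 0
g(1) = mex{} = 0
g(2) = mex{} = 0
g(3) = mex{0} = 1
g(4) = mex{0} = 1
g(5) = mex{0} = 1
g(6) = mex{0,1} = 2
g(7) = mex{0,1} = 2
g(8) = mex{1} = 0
g(9) = mex{1,2} = 0
g(10) = mex{1,2} = 0
g(11) = mex{0,2} = 1
g(12) = mex{0,2} = 1
g(13) = mex{0} = 1
So g(13) = 1.
The value of a disjunctive sum is the nim-sum of the parts.
Combined value = 1 ⊕ 5 ⊕ 1 = 5.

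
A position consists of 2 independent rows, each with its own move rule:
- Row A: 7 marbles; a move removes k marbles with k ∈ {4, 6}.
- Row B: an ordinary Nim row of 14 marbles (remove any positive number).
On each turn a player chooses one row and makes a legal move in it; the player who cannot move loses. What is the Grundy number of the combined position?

Build the Grundy sequence for row A with g(k) = mex{g(k−s) : s ∈ {4, 6}, s ≤ k}:
k:     0  1  2  3  4  5  6  7
g(k):  0  0  0  0  1  1  1  1
So g(7) = 1.
Row B is a plain Nim row of size 14, so its Grundy value is 14.
By the Sprague-Grundy theorem, the Grundy value of a sum of independent games is the XOR of the component values.
Combined value = 1 ⊕ 14 = 15.

15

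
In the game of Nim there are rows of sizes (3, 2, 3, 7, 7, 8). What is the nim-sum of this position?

Write each in binary and XOR column by column:
  0011  (3)
  0010  (2)
  0011  (3)
  0111  (7)
  0111  (7)
  1000  (8)
  ----
  1010  (10)

10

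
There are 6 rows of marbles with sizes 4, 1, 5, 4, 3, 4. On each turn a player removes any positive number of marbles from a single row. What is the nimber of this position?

3

Nim-sum: 4 ^ 1 ^ 5 ^ 4 ^ 3 ^ 4 = 3.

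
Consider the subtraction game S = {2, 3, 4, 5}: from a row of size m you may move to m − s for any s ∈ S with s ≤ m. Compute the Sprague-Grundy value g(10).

Compute g(0), g(1), … for moves {2, 3, 4, 5}:
g(0) = mex{} = 0
g(1) = mex{} = 0
g(2) = mex{0} = 1
g(3) = mex{0} = 1
g(4) = mex{0,1} = 2
g(5) = mex{0,1} = 2
g(6) = mex{0,1,2} = 3
g(7) = mex{1,2} = 0
g(8) = mex{1,2,3} = 0
g(9) = mex{0,2,3} = 1
g(10) = mex{0,2,3} = 1
So g(10) = 1.

1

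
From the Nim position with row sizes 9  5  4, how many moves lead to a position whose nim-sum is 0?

Compute the nim-sum pairwise:
9 XOR 5 = 12
12 XOR 4 = 8
The overall nim-sum is X = 8. A row of size p has a winning move iff p XOR X < p (reduce it to p XOR X).
  9: 9 XOR 8 = 1 < 9 — winning move (to 1).
  5: 5 XOR 8 = 13 ≥ 5 — no move.
  4: 4 XOR 8 = 12 ≥ 4 — no move.
That gives 1 winning move.

1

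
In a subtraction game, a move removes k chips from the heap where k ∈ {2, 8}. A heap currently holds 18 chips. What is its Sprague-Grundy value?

2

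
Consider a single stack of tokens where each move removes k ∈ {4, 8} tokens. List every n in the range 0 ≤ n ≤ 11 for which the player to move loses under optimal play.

Build the Grundy sequence with g(k) = mex{g(k−s) : s ∈ {4, 8}, s ≤ k}:
g(0) = mex{} = 0
g(1) = mex{} = 0
g(2) = mex{} = 0
g(3) = mex{} = 0
g(4) = mex{0} = 1
g(5) = mex{0} = 1
g(6) = mex{0} = 1
g(7) = mex{0} = 1
g(8) = mex{0,1} = 2
g(9) = mex{0,1} = 2
g(10) = mex{0,1} = 2
g(11) = mex{0,1} = 2
The P-positions (g = 0) in 0..11 are 0, 1, 2, 3.

0, 1, 2, 3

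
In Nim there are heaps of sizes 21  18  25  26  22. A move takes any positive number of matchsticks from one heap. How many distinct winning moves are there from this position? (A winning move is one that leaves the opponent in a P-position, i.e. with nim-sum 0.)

5

Nim-sum: 21 ^ 18 ^ 25 ^ 26 ^ 22 = 18.
The overall nim-sum is X = 18. A heap of size p has a winning move iff p XOR X < p (reduce it to p XOR X).
  21: 21 XOR 18 = 7 < 21 — winning move (to 7).
  18: 18 XOR 18 = 0 < 18 — winning move (to 0).
  25: 25 XOR 18 = 11 < 25 — winning move (to 11).
  26: 26 XOR 18 = 8 < 26 — winning move (to 8).
  22: 22 XOR 18 = 4 < 22 — winning move (to 4).
That gives 5 winning moves.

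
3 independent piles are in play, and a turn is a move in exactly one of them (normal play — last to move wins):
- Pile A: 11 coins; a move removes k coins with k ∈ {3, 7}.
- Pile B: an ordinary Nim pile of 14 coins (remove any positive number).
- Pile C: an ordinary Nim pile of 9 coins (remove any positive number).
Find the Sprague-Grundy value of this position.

7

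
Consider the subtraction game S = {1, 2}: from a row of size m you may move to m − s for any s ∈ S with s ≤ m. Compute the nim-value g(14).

2

Build the Grundy sequence with g(k) = mex{g(k−s) : s ∈ {1, 2}, s ≤ k}:
k:     0  1  2  3  4  5  6  7  8  9 10 11 12 13 14
g(k):  0  1  2  0  1  2  0  1  2  0  1  2  0  1  2
So g(14) = 2.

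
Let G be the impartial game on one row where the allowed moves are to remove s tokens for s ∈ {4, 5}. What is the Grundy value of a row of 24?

1

Grundy values for subtraction set {4, 5}:
k:     0  1  2  3  4  5  6  7  8  9 10 11 12 13 14 15 16 17 18 19 20 21 22 23 24
g(k):  0  0  0  0  1  1  1  1  2  0  0  0  0  1  1  1  1  2  0  0  0  0  1  1  1
So g(24) = 1.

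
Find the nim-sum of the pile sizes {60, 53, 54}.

63

Bitwise XOR of the heap sizes:
  111100  (60)
  110101  (53)
  110110  (54)
  ------
  111111  (63)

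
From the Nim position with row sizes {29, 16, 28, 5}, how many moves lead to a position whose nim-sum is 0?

3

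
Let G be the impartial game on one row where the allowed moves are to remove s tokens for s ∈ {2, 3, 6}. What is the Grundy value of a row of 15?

3

Compute g(0), g(1), … for moves {2, 3, 6}:
k:     0  1  2  3  4  5  6  7  8  9 10 11 12 13 14 15
g(k):  0  0  1  1  2  0  3  1  2  0  0  1  1  2  0  3
So g(15) = 3.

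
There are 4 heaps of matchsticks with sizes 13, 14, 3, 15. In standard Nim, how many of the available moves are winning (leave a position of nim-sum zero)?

3

In binary:
  1101  (13)
  1110  (14)
  0011  (3)
  1111  (15)
  ----
  1111  (15)
The overall nim-sum is X = 15. A heap of size p has a winning move iff p XOR X < p (reduce it to p XOR X).
  13: 13 XOR 15 = 2 < 13 — winning move (to 2).
  14: 14 XOR 15 = 1 < 14 — winning move (to 1).
  3: 3 XOR 15 = 12 ≥ 3 — no move.
  15: 15 XOR 15 = 0 < 15 — winning move (to 0).
That gives 3 winning moves.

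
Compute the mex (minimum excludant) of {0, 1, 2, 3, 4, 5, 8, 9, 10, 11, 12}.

6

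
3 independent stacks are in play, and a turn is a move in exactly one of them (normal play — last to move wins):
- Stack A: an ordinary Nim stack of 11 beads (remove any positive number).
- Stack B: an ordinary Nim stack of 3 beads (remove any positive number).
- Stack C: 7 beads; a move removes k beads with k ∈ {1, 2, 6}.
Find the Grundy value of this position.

8

Stack A is a plain Nim stack of size 11, so its Grundy value is 11.
Stack B is a plain Nim stack of size 3, so its Grundy value is 3.
Build the Grundy sequence for stack C with g(k) = mex{g(k−s) : s ∈ {1, 2, 6}, s ≤ k}:
g(0) = mex{} = 0
g(1) = mex{0} = 1
g(2) = mex{0,1} = 2
g(3) = mex{1,2} = 0
g(4) = mex{0,2} = 1
g(5) = mex{0,1} = 2
g(6) = mex{0,1,2} = 3
g(7) = mex{1,2,3} = 0
So g(7) = 0.
The value of a disjunctive sum is the nim-sum of the parts.
Combined value = 11 XOR 3 XOR 0 = 8.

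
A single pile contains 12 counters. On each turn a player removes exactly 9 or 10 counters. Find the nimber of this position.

Grundy values for subtraction set {9, 10}:
k:     0  1  2  3  4  5  6  7  8  9 10 11 12
g(k):  0  0  0  0  0  0  0  0  0  1  1  1  1
So g(12) = 1.

1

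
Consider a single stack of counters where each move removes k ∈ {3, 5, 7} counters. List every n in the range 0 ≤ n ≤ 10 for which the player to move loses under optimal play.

0, 1, 2, 10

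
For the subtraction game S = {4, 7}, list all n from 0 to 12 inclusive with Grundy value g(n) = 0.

0, 1, 2, 3, 11, 12

Compute g(0), g(1), … for moves {4, 7}:
g(0) = mex{} = 0
g(1) = mex{} = 0
g(2) = mex{} = 0
g(3) = mex{} = 0
g(4) = mex{0} = 1
g(5) = mex{0} = 1
g(6) = mex{0} = 1
g(7) = mex{0} = 1
g(8) = mex{0,1} = 2
g(9) = mex{0,1} = 2
g(10) = mex{0,1} = 2
g(11) = mex{1} = 0
g(12) = mex{1,2} = 0
The P-positions (g = 0) in 0..12 are 0, 1, 2, 3, 11, 12.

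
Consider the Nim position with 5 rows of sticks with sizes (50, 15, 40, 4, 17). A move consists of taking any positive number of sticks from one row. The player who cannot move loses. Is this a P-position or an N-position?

In binary:
  110010  (50)
  001111  (15)
  101000  (40)
  000100  (4)
  010001  (17)
  ------
  000000  (0)
The nim-sum is 0, so this is a P-position: the player to move is in a losing position under optimal play.

P-position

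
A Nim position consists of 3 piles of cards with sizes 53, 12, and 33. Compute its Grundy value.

Write each in binary and XOR column by column:
  110101  (53)
  001100  (12)
  100001  (33)
  ------
  011000  (24)

24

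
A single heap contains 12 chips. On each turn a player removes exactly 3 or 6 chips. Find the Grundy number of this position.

1

Build the Grundy sequence with g(k) = mex{g(k−s) : s ∈ {3, 6}, s ≤ k}:
g(0) = mex{} = 0
g(1) = mex{} = 0
g(2) = mex{} = 0
g(3) = mex{0} = 1
g(4) = mex{0} = 1
g(5) = mex{0} = 1
g(6) = mex{0,1} = 2
g(7) = mex{0,1} = 2
g(8) = mex{0,1} = 2
g(9) = mex{1,2} = 0
g(10) = mex{1,2} = 0
g(11) = mex{1,2} = 0
g(12) = mex{0,2} = 1
So g(12) = 1.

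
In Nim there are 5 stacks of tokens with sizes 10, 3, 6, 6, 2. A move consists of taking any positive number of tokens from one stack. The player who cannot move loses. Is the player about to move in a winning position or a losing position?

In binary:
  1010  (10)
  0011  (3)
  0110  (6)
  0110  (6)
  0010  (2)
  ----
  1011  (11)
The nim-sum is 11 ≠ 0, so this is an N-position: the player to move can win.

Winning position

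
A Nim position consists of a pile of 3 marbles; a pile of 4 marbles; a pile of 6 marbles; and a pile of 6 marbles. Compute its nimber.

7

In binary:
  011  (3)
  100  (4)
  110  (6)
  110  (6)
  ---
  111  (7)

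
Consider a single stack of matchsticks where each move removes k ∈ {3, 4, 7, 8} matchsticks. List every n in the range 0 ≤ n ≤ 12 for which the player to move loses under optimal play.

0, 1, 2, 11, 12

Grundy values for subtraction set {3, 4, 7, 8}:
g(0) = mex{} = 0
g(1) = mex{} = 0
g(2) = mex{} = 0
g(3) = mex{0} = 1
g(4) = mex{0} = 1
g(5) = mex{0} = 1
g(6) = mex{0,1} = 2
g(7) = mex{0,1} = 2
g(8) = mex{0,1} = 2
g(9) = mex{0,1,2} = 3
g(10) = mex{0,1,2} = 3
g(11) = mex{1,2} = 0
g(12) = mex{1,2,3} = 0
The P-positions (g = 0) in 0..12 are 0, 1, 2, 11, 12.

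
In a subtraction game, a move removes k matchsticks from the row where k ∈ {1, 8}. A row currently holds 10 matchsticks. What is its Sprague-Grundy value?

Grundy values for subtraction set {1, 8}:
k:     0  1  2  3  4  5  6  7  8  9 10
g(k):  0  1  0  1  0  1  0  1  2  0  1
So g(10) = 1.

1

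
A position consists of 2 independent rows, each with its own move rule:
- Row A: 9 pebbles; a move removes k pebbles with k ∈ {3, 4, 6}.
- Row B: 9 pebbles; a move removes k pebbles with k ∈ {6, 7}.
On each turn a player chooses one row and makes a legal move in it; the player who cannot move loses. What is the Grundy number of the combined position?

Build the Grundy sequence for row A with g(k) = mex{g(k−s) : s ∈ {3, 4, 6}, s ≤ k}:
g(0) = mex{} = 0
g(1) = mex{} = 0
g(2) = mex{} = 0
g(3) = mex{0} = 1
g(4) = mex{0} = 1
g(5) = mex{0} = 1
g(6) = mex{0,1} = 2
g(7) = mex{0,1} = 2
g(8) = mex{0,1} = 2
g(9) = mex{1,2} = 0
So g(9) = 0.
Grundy values for row B (subtraction set {6, 7}):
k:     0  1  2  3  4  5  6  7  8  9
g(k):  0  0  0  0  0  0  1  1  1  1
So g(9) = 1.
The value of a disjunctive sum is the nim-sum of the parts.
Combined value = 0 ⊕ 1 = 1.

1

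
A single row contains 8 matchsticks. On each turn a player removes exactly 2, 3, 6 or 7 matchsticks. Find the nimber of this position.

2

Grundy values for subtraction set {2, 3, 6, 7}:
k:     0  1  2  3  4  5  6  7  8
g(k):  0  0  1  1  2  0  3  1  2
So g(8) = 2.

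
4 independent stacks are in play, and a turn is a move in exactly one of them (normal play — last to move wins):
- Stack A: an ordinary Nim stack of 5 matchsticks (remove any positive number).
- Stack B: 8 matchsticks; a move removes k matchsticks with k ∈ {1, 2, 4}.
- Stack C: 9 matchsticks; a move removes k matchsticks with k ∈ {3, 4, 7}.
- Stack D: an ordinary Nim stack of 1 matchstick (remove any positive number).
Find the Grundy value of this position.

5

Stack A is a plain Nim stack of size 5, so its Grundy value is 5.
Build the Grundy sequence for stack B with g(k) = mex{g(k−s) : s ∈ {1, 2, 4}, s ≤ k}:
g(0) = mex{} = 0
g(1) = mex{0} = 1
g(2) = mex{0,1} = 2
g(3) = mex{1,2} = 0
g(4) = mex{0,2} = 1
g(5) = mex{0,1} = 2
g(6) = mex{1,2} = 0
g(7) = mex{0,2} = 1
g(8) = mex{0,1} = 2
So g(8) = 2.
Grundy values for stack C (subtraction set {3, 4, 7}):
k:     0  1  2  3  4  5  6  7  8  9
g(k):  0  0  0  1  1  1  2  2  2  3
So g(9) = 3.
Stack D is a plain Nim stack of size 1, so its Grundy value is 1.
By the Sprague-Grundy theorem, the Grundy value of a sum of independent games is the XOR of the component values.
Combined value = 5 XOR 2 XOR 3 XOR 1 = 5.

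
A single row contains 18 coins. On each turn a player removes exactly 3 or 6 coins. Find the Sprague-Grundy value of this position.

0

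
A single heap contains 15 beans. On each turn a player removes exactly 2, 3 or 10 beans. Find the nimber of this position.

1

Compute g(0), g(1), … for moves {2, 3, 10}:
k:     0  1  2  3  4  5  6  7  8  9 10 11 12 13 14 15
g(k):  0  0  1  1  2  0  0  1  1  2  2  3  0  0  1  1
So g(15) = 1.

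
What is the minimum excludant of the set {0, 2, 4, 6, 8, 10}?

0 is in the set but 1 is not, so the mex is 1.

1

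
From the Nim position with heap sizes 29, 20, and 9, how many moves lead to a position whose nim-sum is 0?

Compute the nim-sum pairwise:
29 ⊕ 20 = 9
9 ⊕ 9 = 0
The nim-sum is already 0, so every move leaves a nonzero nim-sum — there are no winning moves.

0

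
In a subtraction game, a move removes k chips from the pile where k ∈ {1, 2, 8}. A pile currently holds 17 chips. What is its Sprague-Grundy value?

Compute g(0), g(1), … for moves {1, 2, 8}:
k:     0  1  2  3  4  5  6  7  8  9 10 11 12 13 14 15 16 17
g(k):  0  1  2  0  1  2  0  1  2  0  1  2  0  1  2  0  1  2
So g(17) = 2.

2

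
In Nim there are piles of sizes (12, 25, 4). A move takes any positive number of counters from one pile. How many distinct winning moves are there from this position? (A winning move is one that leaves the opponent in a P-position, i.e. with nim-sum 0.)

1

Nim-sum: 12 XOR 25 XOR 4 = 17.
The overall nim-sum is X = 17. A pile of size p has a winning move iff p XOR X < p (reduce it to p XOR X).
  12: 12 XOR 17 = 29 ≥ 12 — no move.
  25: 25 XOR 17 = 8 < 25 — winning move (to 8).
  4: 4 XOR 17 = 21 ≥ 4 — no move.
That gives 1 winning move.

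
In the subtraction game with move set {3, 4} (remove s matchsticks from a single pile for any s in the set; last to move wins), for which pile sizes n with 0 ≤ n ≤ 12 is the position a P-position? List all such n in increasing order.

Compute g(0), g(1), … for moves {3, 4}:
k:     0  1  2  3  4  5  6  7  8  9 10 11 12
g(k):  0  0  0  1  1  1  2  0  0  0  1  1  1
The P-positions (g = 0) in 0..12 are 0, 1, 2, 7, 8, 9.

0, 1, 2, 7, 8, 9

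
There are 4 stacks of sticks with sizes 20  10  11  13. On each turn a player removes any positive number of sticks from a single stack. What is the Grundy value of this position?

24

Bitwise XOR of the heap sizes:
  10100  (20)
  01010  (10)
  01011  (11)
  01101  (13)
  -----
  11000  (24)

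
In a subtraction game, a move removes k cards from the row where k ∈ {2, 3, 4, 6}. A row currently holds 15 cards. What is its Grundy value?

3

Grundy values for subtraction set {2, 3, 4, 6}:
k:     0  1  2  3  4  5  6  7  8  9 10 11 12 13 14 15
g(k):  0  0  1  1  2  2  3  3  0  0  1  1  2  2  3  3
So g(15) = 3.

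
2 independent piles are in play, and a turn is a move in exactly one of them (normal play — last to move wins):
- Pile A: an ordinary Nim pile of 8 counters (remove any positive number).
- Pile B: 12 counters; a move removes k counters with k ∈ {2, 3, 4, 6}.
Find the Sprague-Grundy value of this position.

10

Pile A is a plain Nim pile of size 8, so its Grundy value is 8.
Build the Grundy sequence for pile B with g(k) = mex{g(k−s) : s ∈ {2, 3, 4, 6}, s ≤ k}:
g(0) = mex{} = 0
g(1) = mex{} = 0
g(2) = mex{0} = 1
g(3) = mex{0} = 1
g(4) = mex{0,1} = 2
g(5) = mex{0,1} = 2
g(6) = mex{0,1,2} = 3
g(7) = mex{0,1,2} = 3
g(8) = mex{1,2,3} = 0
g(9) = mex{1,2,3} = 0
g(10) = mex{0,2,3} = 1
g(11) = mex{0,2,3} = 1
g(12) = mex{0,1,3} = 2
So g(12) = 2.
By the Sprague-Grundy theorem, the Grundy value of a sum of independent games is the XOR of the component values.
Combined value = 8 ⊕ 2 = 10.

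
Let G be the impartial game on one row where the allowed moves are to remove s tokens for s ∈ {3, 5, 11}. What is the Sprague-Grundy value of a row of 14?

Grundy values for subtraction set {3, 5, 11}:
k:     0  1  2  3  4  5  6  7  8  9 10 11 12 13 14
g(k):  0  0  0  1  1  1  2  2  0  0  0  1  1  1  2
So g(14) = 2.

2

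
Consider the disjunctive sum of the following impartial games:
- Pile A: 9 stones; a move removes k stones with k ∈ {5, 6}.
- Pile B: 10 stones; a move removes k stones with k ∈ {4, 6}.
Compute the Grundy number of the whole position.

1

Build the Grundy sequence for pile A with g(k) = mex{g(k−s) : s ∈ {5, 6}, s ≤ k}:
g(0) = mex{} = 0
g(1) = mex{} = 0
g(2) = mex{} = 0
g(3) = mex{} = 0
g(4) = mex{} = 0
g(5) = mex{0} = 1
g(6) = mex{0} = 1
g(7) = mex{0} = 1
g(8) = mex{0} = 1
g(9) = mex{0} = 1
So g(9) = 1.
Build the Grundy sequence for pile B with g(k) = mex{g(k−s) : s ∈ {4, 6}, s ≤ k}:
k:     0  1  2  3  4  5  6  7  8  9 10
g(k):  0  0  0  0  1  1  1  1  2  2  0
So g(10) = 0.
By the Sprague-Grundy theorem, the Grundy value of a sum of independent games is the XOR of the component values.
Combined value = 1 ⊕ 0 = 1.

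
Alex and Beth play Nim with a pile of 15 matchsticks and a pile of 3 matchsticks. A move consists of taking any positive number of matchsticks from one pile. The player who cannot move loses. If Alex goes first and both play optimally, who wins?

Alex wins

Compute the nim-sum pairwise:
15 XOR 3 = 12
The nim-sum is 12 ≠ 0, so this is an N-position: the player to move can win; Alex has a winning move.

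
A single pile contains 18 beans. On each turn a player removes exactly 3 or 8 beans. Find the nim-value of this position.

0

Compute g(0), g(1), … for moves {3, 8}:
k:     0  1  2  3  4  5  6  7  8  9 10 11 12 13 14 15 16 17 18
g(k):  0  0  0  1  1  1  0  0  2  1  1  0  0  0  1  1  1  0  0
So g(18) = 0.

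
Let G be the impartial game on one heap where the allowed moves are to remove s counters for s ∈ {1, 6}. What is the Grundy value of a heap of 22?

Build the Grundy sequence with g(k) = mex{g(k−s) : s ∈ {1, 6}, s ≤ k}:
k:     0  1  2  3  4  5  6  7  8  9 10 11 12 13 14 15 16 17 18 19 20 21 22
g(k):  0  1  0  1  0  1  2  0  1  0  1  0  1  2  0  1  0  1  0  1  2  0  1
So g(22) = 1.

1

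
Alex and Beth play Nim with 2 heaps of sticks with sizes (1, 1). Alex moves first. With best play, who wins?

Compute the nim-sum pairwise:
1 XOR 1 = 0
The nim-sum is 0, so this is a P-position: the player to move is in a losing position under optimal play; Alex is about to move from it and so loses — Beth wins.

Beth wins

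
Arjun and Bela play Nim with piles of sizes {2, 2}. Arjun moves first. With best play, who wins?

Write each in binary and XOR column by column:
  10  (2)
  10  (2)
  --
  00  (0)
The nim-sum is 0, so this is a P-position: the player to move is in a losing position under optimal play; Arjun is about to move from it and so loses — Bela wins.

Bela wins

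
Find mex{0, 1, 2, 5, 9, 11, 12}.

3

The values 0, 1, 2 are all present; 3 is the first non-negative integer missing from the set.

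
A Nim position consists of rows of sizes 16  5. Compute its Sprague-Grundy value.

21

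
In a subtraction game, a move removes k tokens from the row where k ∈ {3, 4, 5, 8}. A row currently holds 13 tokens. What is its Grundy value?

Build the Grundy sequence with g(k) = mex{g(k−s) : s ∈ {3, 4, 5, 8}, s ≤ k}:
k:     0  1  2  3  4  5  6  7  8  9 10 11 12 13
g(k):  0  0  0  1  1  1  2  2  2  3  3  0  0  0
So g(13) = 0.

0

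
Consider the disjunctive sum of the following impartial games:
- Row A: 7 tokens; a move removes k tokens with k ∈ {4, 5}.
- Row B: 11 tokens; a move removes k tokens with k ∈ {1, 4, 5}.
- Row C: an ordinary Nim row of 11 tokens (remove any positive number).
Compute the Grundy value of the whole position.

11

Grundy values for row A (subtraction set {4, 5}):
k:     0  1  2  3  4  5  6  7
g(k):  0  0  0  0  1  1  1  1
So g(7) = 1.
Grundy values for row B (subtraction set {1, 4, 5}):
k:     0  1  2  3  4  5  6  7  8  9 10 11
g(k):  0  1  0  1  2  3  2  3  0  1  0  1
So g(11) = 1.
Row C is a plain Nim row of size 11, so its Grundy value is 11.
The value of a disjunctive sum is the nim-sum of the parts.
Combined value = 1 XOR 1 XOR 11 = 11.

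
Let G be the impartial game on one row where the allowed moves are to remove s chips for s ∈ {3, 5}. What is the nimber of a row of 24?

0

Build the Grundy sequence with g(k) = mex{g(k−s) : s ∈ {3, 5}, s ≤ k}:
k:     0  1  2  3  4  5  6  7  8  9 10 11 12 13 14 15 16 17 18 19 20 21 22 23 24
g(k):  0  0  0  1  1  1  2  2  0  0  0  1  1  1  2  2  0  0  0  1  1  1  2  2  0
So g(24) = 0.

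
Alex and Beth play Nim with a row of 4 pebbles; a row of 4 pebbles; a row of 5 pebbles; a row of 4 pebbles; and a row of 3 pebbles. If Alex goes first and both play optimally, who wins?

Compute the nim-sum pairwise:
4 XOR 4 = 0
0 XOR 5 = 5
5 XOR 4 = 1
1 XOR 3 = 2
The nim-sum is 2 ≠ 0, so this is an N-position: the player to move can win; Alex has a winning move.

Alex wins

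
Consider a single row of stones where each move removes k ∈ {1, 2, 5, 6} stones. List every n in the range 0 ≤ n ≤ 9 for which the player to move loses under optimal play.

0, 3, 7

Grundy values for subtraction set {1, 2, 5, 6}:
k:     0  1  2  3  4  5  6  7  8  9
g(k):  0  1  2  0  1  2  3  0  1  2
The P-positions (g = 0) in 0..9 are 0, 3, 7.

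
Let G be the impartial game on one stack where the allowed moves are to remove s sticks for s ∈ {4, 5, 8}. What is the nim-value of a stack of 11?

Compute g(0), g(1), … for moves {4, 5, 8}:
k:     0  1  2  3  4  5  6  7  8  9 10 11
g(k):  0  0  0  0  1  1  1  1  2  2  2  2
So g(11) = 2.

2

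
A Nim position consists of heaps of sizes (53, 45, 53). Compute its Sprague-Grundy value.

45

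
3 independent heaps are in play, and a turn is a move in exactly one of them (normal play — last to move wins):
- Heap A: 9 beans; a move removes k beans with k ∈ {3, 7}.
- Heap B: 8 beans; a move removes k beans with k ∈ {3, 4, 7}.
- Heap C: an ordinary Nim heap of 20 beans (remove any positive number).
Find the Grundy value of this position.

23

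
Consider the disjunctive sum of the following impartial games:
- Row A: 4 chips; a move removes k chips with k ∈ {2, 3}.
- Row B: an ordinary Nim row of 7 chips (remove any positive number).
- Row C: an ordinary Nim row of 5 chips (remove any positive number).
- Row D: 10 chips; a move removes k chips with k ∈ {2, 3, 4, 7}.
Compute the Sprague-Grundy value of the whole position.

2

For row A, compute g(0), g(1), … with moves {2, 3}:
k:     0  1  2  3  4
g(k):  0  0  1  1  2
So g(4) = 2.
Row B is a plain Nim row of size 7, so its Grundy value is 7.
Row C is a plain Nim row of size 5, so its Grundy value is 5.
Build the Grundy sequence for row D with g(k) = mex{g(k−s) : s ∈ {2, 3, 4, 7}, s ≤ k}:
g(0) = mex{} = 0
g(1) = mex{} = 0
g(2) = mex{0} = 1
g(3) = mex{0} = 1
g(4) = mex{0,1} = 2
g(5) = mex{0,1} = 2
g(6) = mex{1,2} = 0
g(7) = mex{0,1,2} = 3
g(8) = mex{0,2} = 1
g(9) = mex{0,1,2,3} = 4
g(10) = mex{0,1,3} = 2
So g(10) = 2.
By the Sprague-Grundy theorem, the Grundy value of a sum of independent games is the XOR of the component values.
Combined value = 2 XOR 7 XOR 5 XOR 2 = 2.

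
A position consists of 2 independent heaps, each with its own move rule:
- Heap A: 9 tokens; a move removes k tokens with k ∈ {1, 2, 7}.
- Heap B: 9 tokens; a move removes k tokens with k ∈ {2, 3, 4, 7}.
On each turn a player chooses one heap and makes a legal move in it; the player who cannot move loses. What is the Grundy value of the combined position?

4

For heap A, compute g(0), g(1), … with moves {1, 2, 7}:
k:     0  1  2  3  4  5  6  7  8  9
g(k):  0  1  2  0  1  2  0  1  2  0
So g(9) = 0.
Grundy values for heap B (subtraction set {2, 3, 4, 7}):
k:     0  1  2  3  4  5  6  7  8  9
g(k):  0  0  1  1  2  2  0  3  1  4
So g(9) = 4.
The value of a disjunctive sum is the nim-sum of the parts.
Combined value = 0 ⊕ 4 = 4.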